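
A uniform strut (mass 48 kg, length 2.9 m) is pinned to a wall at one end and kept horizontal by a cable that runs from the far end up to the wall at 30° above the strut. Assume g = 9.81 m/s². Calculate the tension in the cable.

T ≈ 471 N

Take torques about the hinge: T sin 30° · 2.9 = 48×9.81×1.45 = 682.78 N·m.
So T = 682.78 / (0.5000 × 2.9) = 470.88 N.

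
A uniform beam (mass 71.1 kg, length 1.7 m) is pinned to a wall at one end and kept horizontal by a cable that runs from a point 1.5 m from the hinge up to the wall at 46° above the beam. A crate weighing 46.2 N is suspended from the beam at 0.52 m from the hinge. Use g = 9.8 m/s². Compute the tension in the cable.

T ≈ 571 N

Take torques about the hinge: T sin 46° · 1.5 = 71.1×9.8×0.85 + 46.2×0.52 = 616.29 N·m.
So T = 616.29 / (0.7193 × 1.5) = 571.16 N.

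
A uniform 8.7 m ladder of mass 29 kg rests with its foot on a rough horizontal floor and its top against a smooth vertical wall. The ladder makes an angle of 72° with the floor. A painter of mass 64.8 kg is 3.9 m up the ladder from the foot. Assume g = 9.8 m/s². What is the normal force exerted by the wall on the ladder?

Torques about the foot: N_wall · 8.7 sin 72° = 29×9.8×4.35 cos 72° + 64.8×9.8×3.9 cos 72° → N_wall = 138.67 N.

N_wall ≈ 139 N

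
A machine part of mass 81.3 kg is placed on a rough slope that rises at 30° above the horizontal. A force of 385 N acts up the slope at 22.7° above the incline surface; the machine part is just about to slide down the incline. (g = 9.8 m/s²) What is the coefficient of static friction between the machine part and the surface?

μ ≈ 0.0798

On the verge of sliding down the incline, friction is at its maximum μN and acts up the slope.
Perpendicular to incline: N = W cos 30° − P sin 22.7° = 690 − 148.6 = 541.4 N.
Along incline: P cos 22.7° + μN = W sin 30° → μ = (W sin 30° − P cos 22.7°) / N = 0.07978.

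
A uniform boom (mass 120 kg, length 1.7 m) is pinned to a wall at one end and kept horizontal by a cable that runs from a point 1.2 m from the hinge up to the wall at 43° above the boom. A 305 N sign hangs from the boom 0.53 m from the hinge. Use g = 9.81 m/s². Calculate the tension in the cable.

T ≈ 1420 N

Take torques about the hinge: T sin 43° · 1.2 = 120×9.81×0.85 + 305×0.53 = 1162.3 N·m.
So T = 1162.3 / (0.6820 × 1.2) = 1420.2 N.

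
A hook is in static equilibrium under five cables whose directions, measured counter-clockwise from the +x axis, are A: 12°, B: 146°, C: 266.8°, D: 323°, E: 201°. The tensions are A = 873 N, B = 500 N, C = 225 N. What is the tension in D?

Resolve: ΣF_x = 873 cos 12° + 500 cos 146° + 225 cos 266.8° + T_D cos 323° + T_E cos 201° = 0.
        ΣF_y = 873 sin 12° + 500 sin 146° + 225 sin 266.8° + T_D sin 323° + T_E sin 201° = 0.
The known terms sum to (426.8, 236.5) N, so 0.7986 T_D − 0.9336 T_E = -426.8 and -0.6018 T_D − 0.3584 T_E = -236.5.
Solving simultaneously: T_D = 79.93 N, T_E = 525.6 N.

T_D ≈ 79.9 N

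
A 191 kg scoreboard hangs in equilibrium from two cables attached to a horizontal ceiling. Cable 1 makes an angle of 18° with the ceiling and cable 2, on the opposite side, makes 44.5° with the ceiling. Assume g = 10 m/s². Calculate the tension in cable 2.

Weight W = 191 × 10 = 1910 N acts straight down.
Horizontal: T_1 cos 18° = T_2 cos 44.5°  →  T_1 = 0.75 T_2.
Vertical: T_1 sin 18° + T_2 sin 44.5° = 1910.
Substituting the horizontal relation into the vertical equation gives 0.9327 T_2 = 1910, so T_2 = 2048 N.

T_2 ≈ 2050 N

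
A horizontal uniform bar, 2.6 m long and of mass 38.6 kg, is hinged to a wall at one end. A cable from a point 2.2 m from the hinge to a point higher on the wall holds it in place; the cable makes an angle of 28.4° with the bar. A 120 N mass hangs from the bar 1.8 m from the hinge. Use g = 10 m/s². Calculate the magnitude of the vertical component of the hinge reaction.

|H_y| ≈ 180 N

Take torques about the hinge: T sin 28.4° · 2.2 = 38.6×10×1.3 + 120×1.8 = 717.8 N·m.
So T = 717.8 / (0.4756 × 2.2) = 685.99 N.
ΣF_y = 0: H_y = (38.6×10 + 120) − T sin 28.4° = 506 − 326.27 = 179.73 N.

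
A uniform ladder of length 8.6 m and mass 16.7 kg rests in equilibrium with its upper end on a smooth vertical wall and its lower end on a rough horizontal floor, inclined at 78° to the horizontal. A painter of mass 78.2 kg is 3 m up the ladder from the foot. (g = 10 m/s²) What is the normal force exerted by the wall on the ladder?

Torques about the foot: N_wall · 8.6 sin 78° = 16.7×10×4.3 cos 78° + 78.2×10×3 cos 78° → N_wall = 75.732 N.

N_wall ≈ 75.7 N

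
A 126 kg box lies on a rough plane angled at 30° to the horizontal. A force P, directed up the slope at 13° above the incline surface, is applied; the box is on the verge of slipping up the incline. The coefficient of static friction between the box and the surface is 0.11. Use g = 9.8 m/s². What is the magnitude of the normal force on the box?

On the verge of sliding up the incline, friction equals μN and acts down the slope.
Perpendicular: N + P sin 13° = W cos 30° = 1069 N.
Along incline: P cos 13° = W sin 30° + μN  with W sin 30° = 617.4 N.
Solving the pair for P and N: P = 735.7 N, N = 903.9 N (and f = μN = 99.43 N).

N ≈ 904 N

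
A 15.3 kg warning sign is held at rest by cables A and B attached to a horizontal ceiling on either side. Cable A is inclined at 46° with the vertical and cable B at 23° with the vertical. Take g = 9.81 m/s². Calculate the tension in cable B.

Angles from the horizontal: cable A is 90° − 46° = 44°, cable B is 90° − 23° = 67°.
Weight W = 15.3 × 9.81 = 150.1 N acts straight down.
Horizontal: T_A cos 44° = T_B cos 67°  →  T_A = 0.5432 T_B.
Vertical: T_A sin 44° + T_B sin 67° = 150.1.
Substituting the horizontal relation into the vertical equation gives 1.298 T_B = 150.1, so T_B = 115.6 N.

T_B ≈ 116 N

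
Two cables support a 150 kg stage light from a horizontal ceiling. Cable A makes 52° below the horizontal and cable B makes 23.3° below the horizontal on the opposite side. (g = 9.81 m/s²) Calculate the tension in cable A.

Weight W = 150 × 9.81 = 1472 N acts straight down.
Horizontal: T_A cos 52° = T_B cos 23.3°  →  T_B = 0.6703 T_A.
Vertical: T_A sin 52° + T_B sin 23.3° = 1472.
Substituting the horizontal relation into the vertical equation gives 1.053 T_A = 1472, so T_A = 1397 N.

T_A ≈ 1400 N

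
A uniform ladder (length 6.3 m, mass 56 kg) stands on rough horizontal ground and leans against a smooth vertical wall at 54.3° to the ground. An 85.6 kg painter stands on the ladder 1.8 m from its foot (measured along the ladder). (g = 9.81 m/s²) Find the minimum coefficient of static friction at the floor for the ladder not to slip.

ΣF_y = 0: N_floor = 56×9.81 + 85.6×9.81 = 1389.1 N.
Torques about the foot: N_wall · 6.3 sin 54.3° = 56×9.81×3.15 cos 54.3° + 85.6×9.81×1.8 cos 54.3° → N_wall = 369.78 N.
ΣF_x = 0: f_floor = N_wall = 369.78 N.
μ_min = f_floor / N_floor = 369.78 / 1389.1 = 0.2662.

μ_min ≈ 0.266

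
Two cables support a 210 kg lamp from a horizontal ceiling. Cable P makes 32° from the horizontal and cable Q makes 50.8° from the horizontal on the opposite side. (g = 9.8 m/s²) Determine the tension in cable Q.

T_Q ≈ 1760 N

Weight W = 210 × 9.8 = 2058 N acts straight down.
Horizontal: T_P cos 32° = T_Q cos 50.8°  →  T_P = 0.7453 T_Q.
Vertical: T_P sin 32° + T_Q sin 50.8° = 2058.
Substituting the horizontal relation into the vertical equation gives 1.17 T_Q = 2058, so T_Q = 1759 N.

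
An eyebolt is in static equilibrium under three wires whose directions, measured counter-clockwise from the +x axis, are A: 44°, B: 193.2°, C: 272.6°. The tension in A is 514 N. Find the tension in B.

Resolve: ΣF_x = 514 cos 44° + T_B cos 193.2° + T_C cos 272.6° = 0.
        ΣF_y = 514 sin 44° + T_B sin 193.2° + T_C sin 272.6° = 0.
The known terms sum to (369.7, 357.1) N, so -0.9736 T_B + 0.0454 T_C = -369.7 and -0.2284 T_B − 0.9990 T_C = -357.1.
Solving simultaneously: T_B = 392.3 N, T_C = 267.8 N.

T_B ≈ 392 N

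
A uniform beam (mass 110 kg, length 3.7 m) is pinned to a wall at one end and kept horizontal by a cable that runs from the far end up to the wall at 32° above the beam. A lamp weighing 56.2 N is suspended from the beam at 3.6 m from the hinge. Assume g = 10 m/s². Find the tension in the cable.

Take torques about the hinge: T sin 32° · 3.7 = 110×10×1.85 + 56.2×3.6 = 2237.3 N·m.
So T = 2237.3 / (0.5299 × 3.7) = 1141.1 N.

T ≈ 1140 N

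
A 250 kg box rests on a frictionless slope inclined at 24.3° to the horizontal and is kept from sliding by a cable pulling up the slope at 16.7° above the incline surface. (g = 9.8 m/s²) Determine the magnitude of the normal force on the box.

N ≈ 1930 N

Take axes along and perpendicular to the incline. Weight components: W sin 24.3° = 1008 N down-slope, W cos 24.3° = 2233 N into the surface.
Along incline: T cos 16.7° = W sin 24.3° → T = 1053 N.
Perpendicular: N = W cos 24.3° − T sin 16.7° = 1930 N.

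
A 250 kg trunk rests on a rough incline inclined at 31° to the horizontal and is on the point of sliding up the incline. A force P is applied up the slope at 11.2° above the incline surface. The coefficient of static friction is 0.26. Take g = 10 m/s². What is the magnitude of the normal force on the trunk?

On the verge of sliding up the incline, friction equals μN and acts down the slope.
Perpendicular: N + P sin 11.2° = W cos 31° = 2143 N.
Along incline: P cos 11.2° = W sin 31° + μN  with W sin 31° = 1288 N.
Solving the pair for P and N: P = 1788 N, N = 1796 N (and f = μN = 466.8 N).

N ≈ 1800 N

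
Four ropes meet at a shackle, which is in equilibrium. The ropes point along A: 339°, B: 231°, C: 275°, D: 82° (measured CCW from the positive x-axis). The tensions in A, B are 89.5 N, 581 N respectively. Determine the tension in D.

Resolve: ΣF_x = 89.5 cos 339° + 581 cos 231° + T_C cos 275° + T_D cos 82° = 0.
        ΣF_y = 89.5 sin 339° + 581 sin 231° + T_C sin 275° + T_D sin 82° = 0.
The known terms sum to (-282.1, -483.6) N, so 0.0872 T_C + 0.1392 T_D = 282.1 and -0.9962 T_C + 0.9903 T_D = 483.6.
Solving simultaneously: T_C = 942.6 N, T_D = 1437 N.

T_D ≈ 1440 N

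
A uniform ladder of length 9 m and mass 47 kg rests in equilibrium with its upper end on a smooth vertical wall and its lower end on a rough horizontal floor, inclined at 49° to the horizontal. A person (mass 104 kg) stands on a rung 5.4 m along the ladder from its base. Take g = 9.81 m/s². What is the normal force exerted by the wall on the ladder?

Torques about the foot: N_wall · 9 sin 49° = 47×9.81×4.5 cos 49° + 104×9.81×5.4 cos 49° → N_wall = 732.53 N.

N_wall ≈ 733 N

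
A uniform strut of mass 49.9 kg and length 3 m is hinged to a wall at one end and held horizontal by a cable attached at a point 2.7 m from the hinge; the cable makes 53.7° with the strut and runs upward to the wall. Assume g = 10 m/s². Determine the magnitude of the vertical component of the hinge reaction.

Take torques about the hinge: T sin 53.7° · 2.7 = 49.9×10×1.5 = 748.5 N·m.
So T = 748.5 / (0.8059 × 2.7) = 343.98 N.
ΣF_y = 0: H_y = (49.9×10) − T sin 53.7° = 499 − 277.22 = 221.78 N.

|H_y| ≈ 222 N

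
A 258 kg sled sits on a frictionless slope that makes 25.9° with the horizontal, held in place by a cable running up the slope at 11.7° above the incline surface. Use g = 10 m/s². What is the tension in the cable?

Take axes along and perpendicular to the incline. Weight components: W sin 25.9° = 1127 N down-slope, W cos 25.9° = 2321 N into the surface.
Along incline: T cos 11.7° = W sin 25.9° → T = 1151 N.
Perpendicular: N = W cos 25.9° − T sin 11.7° = 2087 N.

T ≈ 1150 N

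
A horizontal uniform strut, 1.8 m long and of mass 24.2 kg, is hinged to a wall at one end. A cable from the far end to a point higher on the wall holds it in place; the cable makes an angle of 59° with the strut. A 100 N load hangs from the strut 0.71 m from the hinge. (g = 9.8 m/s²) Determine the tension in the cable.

Take torques about the hinge: T sin 59° · 1.8 = 24.2×9.8×0.9 + 100×0.71 = 284.44 N·m.
So T = 284.44 / (0.8572 × 1.8) = 184.36 N.

T ≈ 184 N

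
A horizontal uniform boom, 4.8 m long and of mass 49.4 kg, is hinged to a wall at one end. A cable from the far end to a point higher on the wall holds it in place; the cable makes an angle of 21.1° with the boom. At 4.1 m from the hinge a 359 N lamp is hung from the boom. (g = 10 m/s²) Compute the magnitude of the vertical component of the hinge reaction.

Take torques about the hinge: T sin 21.1° · 4.8 = 49.4×10×2.4 + 359×4.1 = 2657.5 N·m.
So T = 2657.5 / (0.3600 × 4.8) = 1537.9 N.
ΣF_y = 0: H_y = (49.4×10 + 359) − T sin 21.1° = 853 − 553.65 = 299.35 N.

|H_y| ≈ 299 N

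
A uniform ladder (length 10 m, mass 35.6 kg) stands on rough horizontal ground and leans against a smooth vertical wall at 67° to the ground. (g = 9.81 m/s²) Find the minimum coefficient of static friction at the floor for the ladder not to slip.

μ_min ≈ 0.212

ΣF_y = 0: N_floor = 35.6×9.81 = 349.24 N.
Torques about the foot: N_wall · 10 sin 67° = 35.6×9.81×5 cos 67° → N_wall = 74.121 N.
ΣF_x = 0: f_floor = N_wall = 74.121 N.
μ_min = f_floor / N_floor = 74.121 / 349.24 = 0.2122.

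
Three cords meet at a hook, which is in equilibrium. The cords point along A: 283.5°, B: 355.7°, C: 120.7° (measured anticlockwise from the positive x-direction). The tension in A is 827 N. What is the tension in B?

T_B ≈ 299 N

Resolve: ΣF_x = 827 cos 283.5° + T_B cos 355.7° + T_C cos 120.7° = 0.
        ΣF_y = 827 sin 283.5° + T_B sin 355.7° + T_C sin 120.7° = 0.
The known terms sum to (193.1, -804.1) N, so 0.9972 T_B − 0.5105 T_C = -193.1 and -0.0750 T_B + 0.8599 T_C = 804.1.
Solving simultaneously: T_B = 298.5 N, T_C = 961.3 N.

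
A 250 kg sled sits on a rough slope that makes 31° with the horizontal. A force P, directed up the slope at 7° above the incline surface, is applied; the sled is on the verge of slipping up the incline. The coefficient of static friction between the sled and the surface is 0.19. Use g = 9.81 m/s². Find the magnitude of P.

On the verge of sliding up the incline, friction equals μN and acts down the slope.
Perpendicular: N + P sin 7° = W cos 31° = 2102 N.
Along incline: P cos 7° = W sin 31° + μN  with W sin 31° = 1263 N.
Solving the pair for P and N: P = 1637 N, N = 1903 N (and f = μN = 361.5 N).

P ≈ 1640 N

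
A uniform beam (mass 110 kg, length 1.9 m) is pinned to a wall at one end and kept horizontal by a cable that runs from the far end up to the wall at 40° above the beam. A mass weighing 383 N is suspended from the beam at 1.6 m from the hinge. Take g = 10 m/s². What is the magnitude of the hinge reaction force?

Take torques about the hinge: T sin 40° · 1.9 = 110×10×0.95 + 383×1.6 = 1657.8 N·m.
So T = 1657.8 / (0.6428 × 1.9) = 1357.4 N.
ΣF_x = 0: H_x = T cos 40° = 1039.8 N.
ΣF_y = 0: H_y = (110×10 + 383) − T sin 40° = 1483 − 872.53 = 610.47 N.
|H| = √(H_x² + H_y²) = √((1039.8)² + (610.47)²) = 1205.8 N.

|H| ≈ 1210 N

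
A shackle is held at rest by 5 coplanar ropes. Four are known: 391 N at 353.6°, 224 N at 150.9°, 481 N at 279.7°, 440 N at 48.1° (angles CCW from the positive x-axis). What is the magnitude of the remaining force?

F ≈ 574 N

Sum the known components: ΣF_x = 567.7 N, ΣF_y = -81.27 N.
For equilibrium the remaining force must supply (−ΣF_x, −ΣF_y) = (-567.7, 81.27) N.
Magnitude = √((-567.7)² + (81.27)²) = 573.5 N; direction = atan2(81.27, -567.7) = 171.9°.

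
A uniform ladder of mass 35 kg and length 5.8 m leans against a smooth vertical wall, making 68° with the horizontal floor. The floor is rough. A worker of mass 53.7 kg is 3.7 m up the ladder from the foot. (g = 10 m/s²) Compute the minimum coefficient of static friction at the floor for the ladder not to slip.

μ_min ≈ 0.236

ΣF_y = 0: N_floor = 35×10 + 53.7×10 = 887 N.
Torques about the foot: N_wall · 5.8 sin 68° = 35×10×2.9 cos 68° + 53.7×10×3.7 cos 68° → N_wall = 209.11 N.
ΣF_x = 0: f_floor = N_wall = 209.11 N.
μ_min = f_floor / N_floor = 209.11 / 887 = 0.2358.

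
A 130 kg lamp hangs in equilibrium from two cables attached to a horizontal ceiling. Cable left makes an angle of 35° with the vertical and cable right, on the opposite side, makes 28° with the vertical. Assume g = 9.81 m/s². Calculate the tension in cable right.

Angles from the horizontal: cable left is 90° − 35° = 55°, cable right is 90° − 28° = 62°.
Weight W = 130 × 9.81 = 1275 N acts straight down.
Horizontal: T_left cos 55° = T_right cos 62°  →  T_left = 0.8185 T_right.
Vertical: T_left sin 55° + T_right sin 62° = 1275.
Substituting the horizontal relation into the vertical equation gives 1.553 T_right = 1275, so T_right = 821 N.

T_right ≈ 821 N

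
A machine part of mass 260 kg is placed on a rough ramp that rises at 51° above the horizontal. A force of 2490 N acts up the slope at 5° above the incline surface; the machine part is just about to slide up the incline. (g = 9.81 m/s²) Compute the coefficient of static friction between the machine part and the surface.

μ ≈ 0.359

On the verge of sliding up the incline, friction is at its maximum μN and acts down the slope.
Perpendicular to incline: N = W cos 51° − P sin 5° = 1605 − 217 = 1388 N.
Along incline: P cos 5° − μN = W sin 51° → μ = −(W sin 51° − P cos 5°) / N = 0.359.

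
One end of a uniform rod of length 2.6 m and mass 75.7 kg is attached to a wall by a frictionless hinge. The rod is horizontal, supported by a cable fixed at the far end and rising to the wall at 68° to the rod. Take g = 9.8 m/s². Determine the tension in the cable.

T ≈ 400 N

Take torques about the hinge: T sin 68° · 2.6 = 75.7×9.8×1.3 = 964.42 N·m.
So T = 964.42 / (0.9272 × 2.6) = 400.06 N.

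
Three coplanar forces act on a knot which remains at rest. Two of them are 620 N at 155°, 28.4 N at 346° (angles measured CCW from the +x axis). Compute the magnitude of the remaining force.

F ≈ 592 N

Sum the known components: ΣF_x = -534.4 N, ΣF_y = 255.2 N.
For equilibrium the remaining force must supply (−ΣF_x, −ΣF_y) = (534.4, -255.2) N.
Magnitude = √((534.4)² + (-255.2)²) = 592.1 N; direction = atan2(-255.2, 534.4) = 334.5°.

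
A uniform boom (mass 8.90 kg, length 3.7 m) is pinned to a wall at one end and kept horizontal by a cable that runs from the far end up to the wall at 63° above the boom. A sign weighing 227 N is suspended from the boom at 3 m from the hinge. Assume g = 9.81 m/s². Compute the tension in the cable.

T ≈ 256 N

Take torques about the hinge: T sin 63° · 3.7 = 8.90×9.81×1.85 + 227×3 = 842.52 N·m.
So T = 842.52 / (0.8910 × 3.7) = 255.56 N.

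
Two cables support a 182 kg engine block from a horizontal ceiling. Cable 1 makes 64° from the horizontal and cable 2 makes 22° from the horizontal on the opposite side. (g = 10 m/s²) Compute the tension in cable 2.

Weight W = 182 × 10 = 1820 N acts straight down.
Horizontal: T_1 cos 64° = T_2 cos 22°  →  T_1 = 2.115 T_2.
Vertical: T_1 sin 64° + T_2 sin 22° = 1820.
Substituting the horizontal relation into the vertical equation gives 2.276 T_2 = 1820, so T_2 = 799.8 N.

T_2 ≈ 800 N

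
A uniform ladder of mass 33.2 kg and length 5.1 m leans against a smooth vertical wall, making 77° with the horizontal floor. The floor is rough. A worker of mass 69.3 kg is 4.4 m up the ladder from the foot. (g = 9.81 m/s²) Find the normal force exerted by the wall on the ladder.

N_wall ≈ 173 N

Torques about the foot: N_wall · 5.1 sin 77° = 33.2×9.81×2.55 cos 77° + 69.3×9.81×4.4 cos 77° → N_wall = 173.01 N.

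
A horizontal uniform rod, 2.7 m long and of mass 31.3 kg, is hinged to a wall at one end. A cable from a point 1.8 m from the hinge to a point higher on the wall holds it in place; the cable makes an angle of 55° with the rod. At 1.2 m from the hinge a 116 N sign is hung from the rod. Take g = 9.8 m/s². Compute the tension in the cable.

Take torques about the hinge: T sin 55° · 1.8 = 31.3×9.8×1.35 + 116×1.2 = 553.3 N·m.
So T = 553.3 / (0.8192 × 1.8) = 375.25 N.

T ≈ 375 N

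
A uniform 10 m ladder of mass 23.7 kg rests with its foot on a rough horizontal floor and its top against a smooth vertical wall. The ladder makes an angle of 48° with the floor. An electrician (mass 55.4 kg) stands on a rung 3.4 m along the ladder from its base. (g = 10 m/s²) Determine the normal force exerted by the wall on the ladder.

Torques about the foot: N_wall · 10 sin 48° = 23.7×10×5 cos 48° + 55.4×10×3.4 cos 48° → N_wall = 276.3 N.

N_wall ≈ 276 N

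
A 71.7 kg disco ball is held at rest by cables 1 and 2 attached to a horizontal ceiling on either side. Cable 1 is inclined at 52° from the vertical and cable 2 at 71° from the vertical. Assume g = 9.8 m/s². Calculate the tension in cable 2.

T_2 ≈ 660 N

Angles from the horizontal: cable 1 is 90° − 52° = 38°, cable 2 is 90° − 71° = 19°.
Weight W = 71.7 × 9.8 = 702.7 N acts straight down.
Horizontal: T_1 cos 38° = T_2 cos 19°  →  T_1 = 1.2 T_2.
Vertical: T_1 sin 38° + T_2 sin 19° = 702.7.
Substituting the horizontal relation into the vertical equation gives 1.064 T_2 = 702.7, so T_2 = 660.2 N.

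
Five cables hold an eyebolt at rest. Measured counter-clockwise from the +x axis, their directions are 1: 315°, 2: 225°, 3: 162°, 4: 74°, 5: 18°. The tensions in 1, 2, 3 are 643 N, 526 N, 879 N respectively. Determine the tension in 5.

T_5 ≈ 689 N

Resolve: ΣF_x = 643 cos 315° + 526 cos 225° + 879 cos 162° + T_4 cos 74° + T_5 cos 18° = 0.
        ΣF_y = 643 sin 315° + 526 sin 225° + 879 sin 162° + T_4 sin 74° + T_5 sin 18° = 0.
The known terms sum to (-753.2, -555) N, so 0.2756 T_4 + 0.9511 T_5 = 753.2 and 0.9613 T_4 + 0.3090 T_5 = 555.
Solving simultaneously: T_4 = 355.9 N, T_5 = 688.9 N.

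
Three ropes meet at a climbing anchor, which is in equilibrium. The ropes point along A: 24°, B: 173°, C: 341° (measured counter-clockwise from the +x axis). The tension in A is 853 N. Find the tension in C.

Resolve: ΣF_x = 853 cos 24° + T_B cos 173° + T_C cos 341° = 0.
        ΣF_y = 853 sin 24° + T_B sin 173° + T_C sin 341° = 0.
The known terms sum to (779.3, 346.9) N, so -0.9925 T_B + 0.9455 T_C = -779.3 and 0.1219 T_B − 0.3256 T_C = -346.9.
Solving simultaneously: T_B = 2798 N, T_C = 2113 N.

T_C ≈ 2110 N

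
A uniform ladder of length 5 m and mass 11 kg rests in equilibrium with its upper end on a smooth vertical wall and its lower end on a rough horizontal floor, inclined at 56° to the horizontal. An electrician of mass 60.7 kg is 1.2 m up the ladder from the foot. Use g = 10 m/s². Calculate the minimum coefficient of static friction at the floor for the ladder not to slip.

ΣF_y = 0: N_floor = 11×10 + 60.7×10 = 717 N.
Torques about the foot: N_wall · 5 sin 56° = 11×10×2.5 cos 56° + 60.7×10×1.2 cos 56° → N_wall = 135.36 N.
ΣF_x = 0: f_floor = N_wall = 135.36 N.
μ_min = f_floor / N_floor = 135.36 / 717 = 0.1888.

μ_min ≈ 0.189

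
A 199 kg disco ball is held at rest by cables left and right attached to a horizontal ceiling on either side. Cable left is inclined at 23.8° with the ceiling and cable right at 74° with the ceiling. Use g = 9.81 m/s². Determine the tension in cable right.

T_right ≈ 1800 N

Weight W = 199 × 9.81 = 1952 N acts straight down.
Horizontal: T_left cos 23.8° = T_right cos 74°  →  T_left = 0.3013 T_right.
Vertical: T_left sin 23.8° + T_right sin 74° = 1952.
Substituting the horizontal relation into the vertical equation gives 1.083 T_right = 1952, so T_right = 1803 N.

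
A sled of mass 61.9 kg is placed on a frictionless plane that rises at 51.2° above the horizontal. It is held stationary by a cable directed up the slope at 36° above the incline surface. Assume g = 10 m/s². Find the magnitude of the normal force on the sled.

Take axes along and perpendicular to the incline. Weight components: W sin 51.2° = 482.4 N down-slope, W cos 51.2° = 387.9 N into the surface.
Along incline: T cos 36° = W sin 51.2° → T = 596.3 N.
Perpendicular: N = W cos 51.2° − T sin 36° = 37.38 N.

N ≈ 37.4 N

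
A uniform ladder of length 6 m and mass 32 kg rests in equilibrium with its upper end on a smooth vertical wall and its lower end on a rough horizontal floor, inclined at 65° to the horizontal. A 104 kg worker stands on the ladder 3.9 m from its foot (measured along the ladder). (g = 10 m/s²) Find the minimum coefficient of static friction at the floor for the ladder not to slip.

ΣF_y = 0: N_floor = 32×10 + 104×10 = 1360 N.
Torques about the foot: N_wall · 6 sin 65° = 32×10×3 cos 65° + 104×10×3.9 cos 65° → N_wall = 389.83 N.
ΣF_x = 0: f_floor = N_wall = 389.83 N.
μ_min = f_floor / N_floor = 389.83 / 1360 = 0.2866.

μ_min ≈ 0.287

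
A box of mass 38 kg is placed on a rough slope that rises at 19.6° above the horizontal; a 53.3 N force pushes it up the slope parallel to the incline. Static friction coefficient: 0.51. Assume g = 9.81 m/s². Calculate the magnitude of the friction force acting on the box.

Axes along / perpendicular to the incline. W sin 19.6° = 125 N down-slope; W cos 19.6° = 351.2 N into the surface.
Perpendicular: N = W cos 19.6° − P sin 0° = 351.2 − 0 = 351.2 N.
Along incline: P cos 0° + f = W sin 19.6° (friction acts up-slope) → f = 125 − 53.3 = 71.75 N.
|f| = 71.75 N ≤ μN = 179.1 N, so the box is indeed static.

f ≈ 71.7 N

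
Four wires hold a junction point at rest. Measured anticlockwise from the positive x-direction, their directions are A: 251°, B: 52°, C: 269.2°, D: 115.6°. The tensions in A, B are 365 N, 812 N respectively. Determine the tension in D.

Resolve: ΣF_x = 365 cos 251° + 812 cos 52° + T_C cos 269.2° + T_D cos 115.6° = 0.
        ΣF_y = 365 sin 251° + 812 sin 52° + T_C sin 269.2° + T_D sin 115.6° = 0.
The known terms sum to (381.1, 294.8) N, so -0.0140 T_C − 0.4321 T_D = -381.1 and -0.9999 T_C + 0.9018 T_D = -294.8.
Solving simultaneously: T_C = 1059 N, T_D = 847.7 N.

T_D ≈ 848 N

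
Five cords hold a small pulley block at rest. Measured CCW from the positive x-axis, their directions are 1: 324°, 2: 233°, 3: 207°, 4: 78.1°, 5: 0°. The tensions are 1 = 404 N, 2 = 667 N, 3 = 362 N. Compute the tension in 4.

Resolve: ΣF_x = 404 cos 324° + 667 cos 233° + 362 cos 207° + T_4 cos 78.1° + T_5 cos 0° = 0.
        ΣF_y = 404 sin 324° + 667 sin 233° + 362 sin 207° + T_4 sin 78.1° + T_5 sin 0° = 0.
The known terms sum to (-397.1, -934.5) N, so 0.2062 T_4 + 1.0000 T_5 = 397.1 and 0.9785 T_4 + 0.0000 T_5 = 934.5.
Solving simultaneously: T_4 = 955 N, T_5 = 200.2 N.

T_4 ≈ 955 N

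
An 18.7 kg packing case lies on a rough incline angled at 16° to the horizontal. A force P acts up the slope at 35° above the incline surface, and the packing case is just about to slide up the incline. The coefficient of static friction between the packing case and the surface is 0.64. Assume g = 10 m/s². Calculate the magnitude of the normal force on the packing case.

On the verge of sliding up the incline, friction equals μN and acts down the slope.
Perpendicular: N + P sin 35° = W cos 16° = 179.8 N.
Along incline: P cos 35° = W sin 16° + μN  with W sin 16° = 51.54 N.
Solving the pair for P and N: P = 140.4 N, N = 99.21 N (and f = μN = 63.49 N).

N ≈ 99.2 N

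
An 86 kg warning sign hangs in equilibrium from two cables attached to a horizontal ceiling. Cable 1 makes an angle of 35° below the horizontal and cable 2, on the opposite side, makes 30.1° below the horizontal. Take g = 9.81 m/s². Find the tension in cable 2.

Weight W = 86 × 9.81 = 843.7 N acts straight down.
Horizontal: T_1 cos 35° = T_2 cos 30.1°  →  T_1 = 1.056 T_2.
Vertical: T_1 sin 35° + T_2 sin 30.1° = 843.7.
Substituting the horizontal relation into the vertical equation gives 1.107 T_2 = 843.7, so T_2 = 761.9 N.

T_2 ≈ 762 N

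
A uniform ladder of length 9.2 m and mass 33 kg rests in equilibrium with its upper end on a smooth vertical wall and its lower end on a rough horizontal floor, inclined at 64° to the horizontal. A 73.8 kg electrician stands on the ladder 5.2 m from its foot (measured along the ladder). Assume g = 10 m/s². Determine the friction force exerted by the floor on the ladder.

Torques about the foot: N_wall · 9.2 sin 64° = 33×10×4.6 cos 64° + 73.8×10×5.2 cos 64° → N_wall = 283.92 N.
ΣF_x = 0: f_floor = N_wall = 283.92 N.

f ≈ 284 N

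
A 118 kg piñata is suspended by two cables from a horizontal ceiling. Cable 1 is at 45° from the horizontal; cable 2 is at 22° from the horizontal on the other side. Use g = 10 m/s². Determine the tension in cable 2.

T_2 ≈ 906 N

Weight W = 118 × 10 = 1180 N acts straight down.
Horizontal: T_1 cos 45° = T_2 cos 22°  →  T_1 = 1.311 T_2.
Vertical: T_1 sin 45° + T_2 sin 22° = 1180.
Substituting the horizontal relation into the vertical equation gives 1.302 T_2 = 1180, so T_2 = 906.4 N.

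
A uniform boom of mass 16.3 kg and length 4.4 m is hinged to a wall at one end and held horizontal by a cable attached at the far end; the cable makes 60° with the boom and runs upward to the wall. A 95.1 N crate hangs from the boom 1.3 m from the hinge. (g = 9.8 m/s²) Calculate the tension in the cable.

Take torques about the hinge: T sin 60° · 4.4 = 16.3×9.8×2.2 + 95.1×1.3 = 475.06 N·m.
So T = 475.06 / (0.8660 × 4.4) = 124.67 N.

T ≈ 125 N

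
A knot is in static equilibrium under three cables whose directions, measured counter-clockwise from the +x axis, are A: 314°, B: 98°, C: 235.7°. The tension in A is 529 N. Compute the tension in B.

Resolve: ΣF_x = 529 cos 314° + T_B cos 98° + T_C cos 235.7° = 0.
        ΣF_y = 529 sin 314° + T_B sin 98° + T_C sin 235.7° = 0.
The known terms sum to (367.5, -380.5) N, so -0.1392 T_B − 0.5635 T_C = -367.5 and 0.9903 T_B − 0.8261 T_C = 380.5.
Solving simultaneously: T_B = 769.7 N, T_C = 462 N.

T_B ≈ 770 N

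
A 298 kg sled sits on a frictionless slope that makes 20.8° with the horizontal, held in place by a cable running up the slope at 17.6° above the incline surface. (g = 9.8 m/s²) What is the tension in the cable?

Take axes along and perpendicular to the incline. Weight components: W sin 20.8° = 1037 N down-slope, W cos 20.8° = 2730 N into the surface.
Along incline: T cos 17.6° = W sin 20.8° → T = 1088 N.
Perpendicular: N = W cos 20.8° − T sin 17.6° = 2401 N.

T ≈ 1090 N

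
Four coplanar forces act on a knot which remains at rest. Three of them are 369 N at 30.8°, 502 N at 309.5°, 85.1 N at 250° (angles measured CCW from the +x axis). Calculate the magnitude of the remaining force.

F ≈ 668 N

Sum the known components: ΣF_x = 607.2 N, ΣF_y = -278.4 N.
For equilibrium the remaining force must supply (−ΣF_x, −ΣF_y) = (-607.2, 278.4) N.
Magnitude = √((-607.2)² + (278.4)²) = 667.9 N; direction = atan2(278.4, -607.2) = 155.4°.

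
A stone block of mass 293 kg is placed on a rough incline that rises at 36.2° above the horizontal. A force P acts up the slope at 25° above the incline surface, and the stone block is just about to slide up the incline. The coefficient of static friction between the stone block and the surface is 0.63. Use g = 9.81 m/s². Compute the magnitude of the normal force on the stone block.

N ≈ 1180 N

On the verge of sliding up the incline, friction equals μN and acts down the slope.
Perpendicular: N + P sin 25° = W cos 36.2° = 2319 N.
Along incline: P cos 25° = W sin 36.2° + μN  with W sin 36.2° = 1698 N.
Solving the pair for P and N: P = 2694 N, N = 1181 N (and f = μN = 744 N).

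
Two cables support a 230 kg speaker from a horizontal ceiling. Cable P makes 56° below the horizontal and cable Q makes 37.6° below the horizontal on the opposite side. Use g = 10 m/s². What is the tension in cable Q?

Weight W = 230 × 10 = 2300 N acts straight down.
Horizontal: T_P cos 56° = T_Q cos 37.6°  →  T_P = 1.417 T_Q.
Vertical: T_P sin 56° + T_Q sin 37.6° = 2300.
Substituting the horizontal relation into the vertical equation gives 1.785 T_Q = 2300, so T_Q = 1289 N.

T_Q ≈ 1290 N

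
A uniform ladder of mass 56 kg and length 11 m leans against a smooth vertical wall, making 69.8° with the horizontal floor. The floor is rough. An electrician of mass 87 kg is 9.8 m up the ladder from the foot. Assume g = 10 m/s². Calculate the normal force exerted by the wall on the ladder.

Torques about the foot: N_wall · 11 sin 69.8° = 56×10×5.5 cos 69.8° + 87×10×9.8 cos 69.8° → N_wall = 388.2 N.

N_wall ≈ 388 N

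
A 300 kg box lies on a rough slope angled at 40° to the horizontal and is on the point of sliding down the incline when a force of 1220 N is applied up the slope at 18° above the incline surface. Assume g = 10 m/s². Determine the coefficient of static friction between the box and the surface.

On the verge of sliding down the incline, friction is at its maximum μN and acts up the slope.
Perpendicular to incline: N = W cos 40° − P sin 18° = 2298 − 377 = 1921 N.
Along incline: P cos 18° + μN = W sin 40° → μ = (W sin 40° − P cos 18°) / N = 0.3998.

μ ≈ 0.400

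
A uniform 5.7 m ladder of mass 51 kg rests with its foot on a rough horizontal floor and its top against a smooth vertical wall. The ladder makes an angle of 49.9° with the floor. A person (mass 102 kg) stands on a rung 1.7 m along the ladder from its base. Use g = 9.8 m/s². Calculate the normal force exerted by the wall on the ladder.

Torques about the foot: N_wall · 5.7 sin 49.9° = 51×9.8×2.85 cos 49.9° + 102×9.8×1.7 cos 49.9° → N_wall = 461.48 N.

N_wall ≈ 461 N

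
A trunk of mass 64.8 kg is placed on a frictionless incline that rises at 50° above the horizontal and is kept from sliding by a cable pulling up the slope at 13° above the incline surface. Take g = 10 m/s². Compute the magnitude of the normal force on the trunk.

N ≈ 302 N

Take axes along and perpendicular to the incline. Weight components: W sin 50° = 496.4 N down-slope, W cos 50° = 416.5 N into the surface.
Along incline: T cos 13° = W sin 50° → T = 509.5 N.
Perpendicular: N = W cos 50° − T sin 13° = 301.9 N.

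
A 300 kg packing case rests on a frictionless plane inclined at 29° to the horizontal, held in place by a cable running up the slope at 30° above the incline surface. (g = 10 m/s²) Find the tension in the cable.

Take axes along and perpendicular to the incline. Weight components: W sin 29° = 1454 N down-slope, W cos 29° = 2624 N into the surface.
Along incline: T cos 30° = W sin 29° → T = 1679 N.
Perpendicular: N = W cos 29° − T sin 30° = 1784 N.

T ≈ 1680 N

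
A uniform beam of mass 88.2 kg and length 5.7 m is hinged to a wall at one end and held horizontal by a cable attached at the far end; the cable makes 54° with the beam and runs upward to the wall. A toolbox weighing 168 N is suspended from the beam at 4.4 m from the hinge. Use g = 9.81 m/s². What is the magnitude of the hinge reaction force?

|H| ≈ 623 N

Take torques about the hinge: T sin 54° · 5.7 = 88.2×9.81×2.85 + 168×4.4 = 3205.1 N·m.
So T = 3205.1 / (0.8090 × 5.7) = 695.05 N.
ΣF_x = 0: H_x = T cos 54° = 408.54 N.
ΣF_y = 0: H_y = (88.2×9.81 + 168) − T sin 54° = 1033.2 − 562.31 = 470.94 N.
|H| = √(H_x² + H_y²) = √((408.54)² + (470.94)²) = 623.45 N.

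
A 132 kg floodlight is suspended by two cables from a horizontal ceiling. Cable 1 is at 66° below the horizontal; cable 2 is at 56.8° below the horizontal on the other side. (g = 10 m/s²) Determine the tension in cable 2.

T_2 ≈ 639 N

Weight W = 132 × 10 = 1320 N acts straight down.
Horizontal: T_1 cos 66° = T_2 cos 56.8°  →  T_1 = 1.346 T_2.
Vertical: T_1 sin 66° + T_2 sin 56.8° = 1320.
Substituting the horizontal relation into the vertical equation gives 2.067 T_2 = 1320, so T_2 = 638.7 N.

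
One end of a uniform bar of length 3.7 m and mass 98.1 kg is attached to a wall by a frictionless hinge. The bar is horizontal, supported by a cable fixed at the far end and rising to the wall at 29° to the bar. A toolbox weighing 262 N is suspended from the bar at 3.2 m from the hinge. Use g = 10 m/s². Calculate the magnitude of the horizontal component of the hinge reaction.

Take torques about the hinge: T sin 29° · 3.7 = 98.1×10×1.85 + 262×3.2 = 2653.2 N·m.
So T = 2653.2 / (0.4848 × 3.7) = 1479.1 N.
ΣF_x = 0: H_x = T cos 29° = 1293.7 N.

H_x ≈ 1290 N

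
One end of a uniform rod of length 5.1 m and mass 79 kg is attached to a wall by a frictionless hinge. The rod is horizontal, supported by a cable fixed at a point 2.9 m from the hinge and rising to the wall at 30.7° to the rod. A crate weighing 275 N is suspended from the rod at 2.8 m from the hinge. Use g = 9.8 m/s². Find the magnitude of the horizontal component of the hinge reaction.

Take torques about the hinge: T sin 30.7° · 2.9 = 79×9.8×2.55 + 275×2.8 = 2744.2 N·m.
So T = 2744.2 / (0.5105 × 2.9) = 1853.5 N.
ΣF_x = 0: H_x = T cos 30.7° = 1593.7 N.

H_x ≈ 1590 N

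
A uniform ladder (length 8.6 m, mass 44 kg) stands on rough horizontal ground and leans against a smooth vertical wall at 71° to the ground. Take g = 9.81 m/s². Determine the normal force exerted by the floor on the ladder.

N_floor ≈ 432 N

ΣF_y = 0: N_floor = 44×9.81 = 431.64 N.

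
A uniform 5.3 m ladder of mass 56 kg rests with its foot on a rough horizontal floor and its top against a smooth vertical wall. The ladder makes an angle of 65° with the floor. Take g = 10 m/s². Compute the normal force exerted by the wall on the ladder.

Torques about the foot: N_wall · 5.3 sin 65° = 56×10×2.65 cos 65° → N_wall = 130.57 N.

N_wall ≈ 131 N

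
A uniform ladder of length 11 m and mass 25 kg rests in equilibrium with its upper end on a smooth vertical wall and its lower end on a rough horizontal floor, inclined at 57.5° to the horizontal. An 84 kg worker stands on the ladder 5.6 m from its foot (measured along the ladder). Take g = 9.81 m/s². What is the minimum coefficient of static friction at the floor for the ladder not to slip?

μ_min ≈ 0.323

ΣF_y = 0: N_floor = 25×9.81 + 84×9.81 = 1069.3 N.
Torques about the foot: N_wall · 11 sin 57.5° = 25×9.81×5.5 cos 57.5° + 84×9.81×5.6 cos 57.5° → N_wall = 345.38 N.
ΣF_x = 0: f_floor = N_wall = 345.38 N.
μ_min = f_floor / N_floor = 345.38 / 1069.3 = 0.323.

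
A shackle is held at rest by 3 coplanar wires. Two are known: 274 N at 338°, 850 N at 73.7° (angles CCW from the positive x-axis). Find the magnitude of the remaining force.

F ≈ 867 N

Sum the known components: ΣF_x = 492.6 N, ΣF_y = 713.2 N.
For equilibrium the remaining force must supply (−ΣF_x, −ΣF_y) = (-492.6, -713.2) N.
Magnitude = √((-492.6)² + (-713.2)²) = 866.8 N; direction = atan2(-713.2, -492.6) = 235.4°.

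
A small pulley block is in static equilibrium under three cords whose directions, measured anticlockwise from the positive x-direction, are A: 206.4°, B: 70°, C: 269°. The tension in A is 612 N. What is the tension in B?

Resolve: ΣF_x = 612 cos 206.4° + T_B cos 70° + T_C cos 269° = 0.
        ΣF_y = 612 sin 206.4° + T_B sin 70° + T_C sin 269° = 0.
The known terms sum to (-548.2, -272.1) N, so 0.3420 T_B − 0.0175 T_C = 548.2 and 0.9397 T_B − 0.9998 T_C = 272.1.
Solving simultaneously: T_B = 1669 N, T_C = 1296 N.

T_B ≈ 1670 N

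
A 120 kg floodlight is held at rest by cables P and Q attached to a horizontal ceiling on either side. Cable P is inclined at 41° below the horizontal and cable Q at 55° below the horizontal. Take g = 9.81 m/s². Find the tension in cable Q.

Weight W = 120 × 9.81 = 1177 N acts straight down.
Horizontal: T_P cos 41° = T_Q cos 55°  →  T_P = 0.76 T_Q.
Vertical: T_P sin 41° + T_Q sin 55° = 1177.
Substituting the horizontal relation into the vertical equation gives 1.318 T_Q = 1177, so T_Q = 893.3 N.

T_Q ≈ 893 N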